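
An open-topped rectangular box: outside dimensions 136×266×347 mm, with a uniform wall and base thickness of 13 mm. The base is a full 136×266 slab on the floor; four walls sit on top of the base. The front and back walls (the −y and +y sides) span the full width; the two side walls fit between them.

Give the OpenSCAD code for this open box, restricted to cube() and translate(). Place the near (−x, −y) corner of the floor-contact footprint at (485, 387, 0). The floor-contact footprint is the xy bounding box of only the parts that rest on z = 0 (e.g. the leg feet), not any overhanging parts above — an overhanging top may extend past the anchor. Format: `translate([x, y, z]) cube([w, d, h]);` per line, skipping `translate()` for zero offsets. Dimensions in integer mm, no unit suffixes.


translate([485, 387, 0]) cube([136, 266, 13]);
translate([485, 387, 13]) cube([136, 13, 334]);
translate([485, 640, 13]) cube([136, 13, 334]);
translate([485, 400, 13]) cube([13, 240, 334]);
translate([608, 400, 13]) cube([13, 240, 334]);


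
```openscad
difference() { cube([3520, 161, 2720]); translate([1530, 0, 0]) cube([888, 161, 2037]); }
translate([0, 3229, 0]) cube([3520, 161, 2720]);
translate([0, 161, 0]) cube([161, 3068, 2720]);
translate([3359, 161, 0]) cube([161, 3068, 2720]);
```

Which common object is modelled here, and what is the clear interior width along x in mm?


A single room. The interior width is 3198 mm.

Four walls enclosing a rectangle with a door in the front wall — a room. Outside width 3520 minus two 161 mm walls gives 3198 mm.


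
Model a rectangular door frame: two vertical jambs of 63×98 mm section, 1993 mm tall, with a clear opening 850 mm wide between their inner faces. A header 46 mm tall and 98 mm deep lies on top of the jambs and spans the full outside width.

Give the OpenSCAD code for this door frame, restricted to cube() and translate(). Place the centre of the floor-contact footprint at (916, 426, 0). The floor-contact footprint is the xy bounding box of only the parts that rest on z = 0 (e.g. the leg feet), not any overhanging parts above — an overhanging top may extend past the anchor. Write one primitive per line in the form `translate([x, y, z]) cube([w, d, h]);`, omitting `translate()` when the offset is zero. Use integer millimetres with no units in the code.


translate([428, 377, 0]) cube([63, 98, 1993]);
translate([1341, 377, 0]) cube([63, 98, 1993]);
translate([428, 377, 1993]) cube([976, 98, 46]);


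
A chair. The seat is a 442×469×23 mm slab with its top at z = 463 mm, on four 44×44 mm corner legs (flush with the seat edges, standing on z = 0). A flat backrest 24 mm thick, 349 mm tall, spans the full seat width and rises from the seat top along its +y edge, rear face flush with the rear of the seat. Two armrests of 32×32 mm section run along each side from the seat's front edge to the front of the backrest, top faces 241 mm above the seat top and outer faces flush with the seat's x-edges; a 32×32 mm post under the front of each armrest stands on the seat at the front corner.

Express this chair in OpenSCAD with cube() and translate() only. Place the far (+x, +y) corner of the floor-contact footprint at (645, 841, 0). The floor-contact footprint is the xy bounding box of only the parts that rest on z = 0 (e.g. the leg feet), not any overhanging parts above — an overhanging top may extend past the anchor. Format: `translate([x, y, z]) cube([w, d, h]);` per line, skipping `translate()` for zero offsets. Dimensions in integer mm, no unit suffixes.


// leg_h = 463 - 23 = 440
// arm post h = 241 - 32 = 209
translate([203, 372, 440]) cube([442, 469, 23]);
translate([203, 372, 0]) cube([44, 44, 440]);
translate([601, 372, 0]) cube([44, 44, 440]);
translate([203, 797, 0]) cube([44, 44, 440]);
translate([601, 797, 0]) cube([44, 44, 440]);
translate([203, 817, 463]) cube([442, 24, 349]);
translate([203, 372, 672]) cube([32, 445, 32]);
translate([613, 372, 672]) cube([32, 445, 32]);
translate([203, 372, 463]) cube([32, 32, 209]);
translate([613, 372, 463]) cube([32, 32, 209]);


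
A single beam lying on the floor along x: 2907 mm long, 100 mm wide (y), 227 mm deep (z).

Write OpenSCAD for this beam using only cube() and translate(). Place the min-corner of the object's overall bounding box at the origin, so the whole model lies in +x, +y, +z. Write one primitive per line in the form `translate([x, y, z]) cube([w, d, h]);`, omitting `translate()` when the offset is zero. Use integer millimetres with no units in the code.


cube([2907, 100, 227]);


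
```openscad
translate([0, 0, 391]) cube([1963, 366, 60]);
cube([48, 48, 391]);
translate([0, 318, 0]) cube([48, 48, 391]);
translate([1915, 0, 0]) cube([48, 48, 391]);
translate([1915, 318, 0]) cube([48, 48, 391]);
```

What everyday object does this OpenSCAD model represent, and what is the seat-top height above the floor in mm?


A bench. The seat-top height is 451 mm.

A long slab on four corner posts — a bench. The slab sits at z = 391 with thickness 60, so the top is 391 + 60 = 451 mm.


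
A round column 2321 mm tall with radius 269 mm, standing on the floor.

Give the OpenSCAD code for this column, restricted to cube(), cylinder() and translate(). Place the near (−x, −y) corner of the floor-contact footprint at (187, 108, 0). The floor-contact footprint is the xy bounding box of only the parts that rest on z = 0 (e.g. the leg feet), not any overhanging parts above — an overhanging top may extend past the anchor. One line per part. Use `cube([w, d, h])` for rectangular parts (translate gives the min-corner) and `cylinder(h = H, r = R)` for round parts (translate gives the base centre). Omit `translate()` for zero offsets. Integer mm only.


translate([456, 377, 0]) cylinder(h = 2321, r = 269);


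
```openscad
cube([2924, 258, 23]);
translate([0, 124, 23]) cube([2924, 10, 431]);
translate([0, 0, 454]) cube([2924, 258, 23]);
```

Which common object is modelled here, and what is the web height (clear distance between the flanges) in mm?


An I-beam. The web height is 431 mm.

Two wide flanges with a thin centred web — an I-beam. Overall 477 mm minus two 23 mm flanges gives a web of 477 − 2·23 = 431 mm.


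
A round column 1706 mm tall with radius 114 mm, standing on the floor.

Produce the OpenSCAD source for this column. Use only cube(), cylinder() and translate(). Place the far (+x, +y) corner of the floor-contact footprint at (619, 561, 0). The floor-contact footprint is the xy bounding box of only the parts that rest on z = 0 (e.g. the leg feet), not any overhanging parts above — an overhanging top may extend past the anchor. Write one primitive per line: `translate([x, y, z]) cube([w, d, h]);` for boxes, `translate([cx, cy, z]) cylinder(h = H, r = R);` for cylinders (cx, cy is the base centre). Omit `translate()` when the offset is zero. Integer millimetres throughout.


translate([505, 447, 0]) cylinder(h = 1706, r = 114);


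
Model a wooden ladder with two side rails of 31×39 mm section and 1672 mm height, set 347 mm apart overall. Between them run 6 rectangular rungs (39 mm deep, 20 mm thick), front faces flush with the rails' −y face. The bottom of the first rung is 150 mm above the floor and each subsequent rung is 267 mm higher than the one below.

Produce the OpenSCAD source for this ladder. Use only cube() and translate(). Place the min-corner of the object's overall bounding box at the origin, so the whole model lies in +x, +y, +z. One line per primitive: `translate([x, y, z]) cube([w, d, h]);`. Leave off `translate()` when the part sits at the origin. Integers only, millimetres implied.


cube([31, 39, 1672]);
translate([316, 0, 0]) cube([31, 39, 1672]);
translate([31, 0, 150]) cube([285, 39, 20]);
translate([31, 0, 417]) cube([285, 39, 20]);
translate([31, 0, 684]) cube([285, 39, 20]);
translate([31, 0, 951]) cube([285, 39, 20]);
translate([31, 0, 1218]) cube([285, 39, 20]);
translate([31, 0, 1485]) cube([285, 39, 20]);


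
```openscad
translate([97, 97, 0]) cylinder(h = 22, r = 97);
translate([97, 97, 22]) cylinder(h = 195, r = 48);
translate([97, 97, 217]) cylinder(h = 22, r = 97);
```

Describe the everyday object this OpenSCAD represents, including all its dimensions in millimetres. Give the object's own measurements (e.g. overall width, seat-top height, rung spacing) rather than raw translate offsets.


A spool: two coaxial disc flanges of radius 97 mm and thickness 22 mm, joined by a core cylinder of radius 48 mm and height 195 mm. The lower flange rests on z = 0 and the three cylinders share a vertical axis.


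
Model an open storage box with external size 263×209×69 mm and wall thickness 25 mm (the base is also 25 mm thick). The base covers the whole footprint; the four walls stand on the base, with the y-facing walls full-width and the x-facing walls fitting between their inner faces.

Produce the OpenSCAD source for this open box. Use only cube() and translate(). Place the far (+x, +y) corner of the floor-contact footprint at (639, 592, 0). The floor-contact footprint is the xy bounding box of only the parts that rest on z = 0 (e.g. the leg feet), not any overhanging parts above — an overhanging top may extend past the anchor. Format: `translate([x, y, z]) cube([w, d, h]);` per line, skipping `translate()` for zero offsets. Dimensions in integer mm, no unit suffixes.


translate([376, 383, 0]) cube([263, 209, 25]);
translate([376, 383, 25]) cube([263, 25, 44]);
translate([376, 567, 25]) cube([263, 25, 44]);
translate([376, 408, 25]) cube([25, 159, 44]);
translate([614, 408, 25]) cube([25, 159, 44]);


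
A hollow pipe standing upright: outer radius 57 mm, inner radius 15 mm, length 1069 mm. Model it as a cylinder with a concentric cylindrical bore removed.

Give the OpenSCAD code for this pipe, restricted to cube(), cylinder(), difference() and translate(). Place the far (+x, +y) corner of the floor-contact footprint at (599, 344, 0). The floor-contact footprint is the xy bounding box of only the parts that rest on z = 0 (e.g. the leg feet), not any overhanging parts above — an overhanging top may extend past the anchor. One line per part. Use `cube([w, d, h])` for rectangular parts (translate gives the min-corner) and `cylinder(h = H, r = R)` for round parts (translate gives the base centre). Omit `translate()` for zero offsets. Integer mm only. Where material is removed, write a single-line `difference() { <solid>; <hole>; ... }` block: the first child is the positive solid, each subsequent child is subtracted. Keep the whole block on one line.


difference() { translate([542, 287, 0]) cylinder(h = 1069, r = 57); translate([542, 287, 0]) cylinder(h = 1069, r = 15); }


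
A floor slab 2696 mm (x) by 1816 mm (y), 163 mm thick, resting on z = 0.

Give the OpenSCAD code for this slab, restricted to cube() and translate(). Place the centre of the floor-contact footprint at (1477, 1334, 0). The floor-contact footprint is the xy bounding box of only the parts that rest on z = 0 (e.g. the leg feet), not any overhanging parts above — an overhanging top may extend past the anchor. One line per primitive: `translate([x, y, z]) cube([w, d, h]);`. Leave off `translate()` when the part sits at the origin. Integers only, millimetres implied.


translate([129, 426, 0]) cube([2696, 1816, 163]);


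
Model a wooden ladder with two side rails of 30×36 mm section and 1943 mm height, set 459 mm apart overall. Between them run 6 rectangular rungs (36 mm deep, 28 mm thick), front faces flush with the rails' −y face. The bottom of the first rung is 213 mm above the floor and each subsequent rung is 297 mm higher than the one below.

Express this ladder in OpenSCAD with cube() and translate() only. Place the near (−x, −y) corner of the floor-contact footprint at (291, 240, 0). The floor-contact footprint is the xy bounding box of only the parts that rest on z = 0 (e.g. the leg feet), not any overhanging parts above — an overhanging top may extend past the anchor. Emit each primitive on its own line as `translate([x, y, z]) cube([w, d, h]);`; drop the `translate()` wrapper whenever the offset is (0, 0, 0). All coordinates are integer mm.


translate([291, 240, 0]) cube([30, 36, 1943]);
translate([720, 240, 0]) cube([30, 36, 1943]);
translate([321, 240, 213]) cube([399, 36, 28]);
translate([321, 240, 510]) cube([399, 36, 28]);
translate([321, 240, 807]) cube([399, 36, 28]);
translate([321, 240, 1104]) cube([399, 36, 28]);
translate([321, 240, 1401]) cube([399, 36, 28]);
translate([321, 240, 1698]) cube([399, 36, 28]);


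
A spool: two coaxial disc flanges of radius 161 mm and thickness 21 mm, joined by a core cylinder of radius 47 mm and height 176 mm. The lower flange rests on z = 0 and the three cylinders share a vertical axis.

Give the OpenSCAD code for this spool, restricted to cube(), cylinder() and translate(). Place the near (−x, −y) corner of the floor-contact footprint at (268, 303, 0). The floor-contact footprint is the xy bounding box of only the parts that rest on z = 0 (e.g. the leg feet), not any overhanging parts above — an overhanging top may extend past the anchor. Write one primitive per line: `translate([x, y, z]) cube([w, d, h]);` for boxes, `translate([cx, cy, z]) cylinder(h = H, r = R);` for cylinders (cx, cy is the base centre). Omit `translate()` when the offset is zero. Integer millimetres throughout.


translate([429, 464, 0]) cylinder(h = 21, r = 161);
translate([429, 464, 21]) cylinder(h = 176, r = 47);
translate([429, 464, 197]) cylinder(h = 21, r = 161);


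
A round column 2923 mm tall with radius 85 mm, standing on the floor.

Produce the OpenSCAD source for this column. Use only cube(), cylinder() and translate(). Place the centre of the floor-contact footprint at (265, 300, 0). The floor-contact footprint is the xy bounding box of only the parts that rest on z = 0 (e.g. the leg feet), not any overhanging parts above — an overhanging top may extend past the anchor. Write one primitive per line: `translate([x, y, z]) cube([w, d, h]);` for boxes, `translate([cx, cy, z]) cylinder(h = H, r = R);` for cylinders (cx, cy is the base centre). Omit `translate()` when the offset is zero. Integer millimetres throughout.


translate([265, 300, 0]) cylinder(h = 2923, r = 85);


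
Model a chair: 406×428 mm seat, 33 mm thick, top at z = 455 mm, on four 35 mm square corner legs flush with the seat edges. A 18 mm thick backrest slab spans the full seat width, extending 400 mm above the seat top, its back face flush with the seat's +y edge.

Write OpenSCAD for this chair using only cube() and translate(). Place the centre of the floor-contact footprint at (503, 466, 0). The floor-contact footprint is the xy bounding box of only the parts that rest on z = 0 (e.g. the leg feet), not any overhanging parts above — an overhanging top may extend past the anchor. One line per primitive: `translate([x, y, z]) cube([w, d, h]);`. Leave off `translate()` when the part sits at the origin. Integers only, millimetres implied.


translate([300, 252, 422]) cube([406, 428, 33]);
translate([300, 252, 0]) cube([35, 35, 422]);
translate([671, 252, 0]) cube([35, 35, 422]);
translate([300, 645, 0]) cube([35, 35, 422]);
translate([671, 645, 0]) cube([35, 35, 422]);
translate([300, 662, 455]) cube([406, 18, 400]);


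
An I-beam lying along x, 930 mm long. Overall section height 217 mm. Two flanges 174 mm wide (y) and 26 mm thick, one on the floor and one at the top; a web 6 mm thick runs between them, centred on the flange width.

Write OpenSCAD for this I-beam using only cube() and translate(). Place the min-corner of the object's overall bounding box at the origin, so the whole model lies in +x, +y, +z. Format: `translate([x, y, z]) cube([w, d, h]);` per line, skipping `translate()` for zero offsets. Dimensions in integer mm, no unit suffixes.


cube([930, 174, 26]);
translate([0, 84, 26]) cube([930, 6, 165]);
translate([0, 0, 191]) cube([930, 174, 26]);


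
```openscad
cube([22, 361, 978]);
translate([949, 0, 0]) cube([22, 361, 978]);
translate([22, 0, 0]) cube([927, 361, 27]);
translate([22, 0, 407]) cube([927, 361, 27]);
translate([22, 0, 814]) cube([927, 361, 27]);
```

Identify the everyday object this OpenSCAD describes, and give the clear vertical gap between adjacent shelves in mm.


A bookshelf. The clear shelf gap is 380 mm.

Two tall side panels with 3 horizontal boards between them — a bookshelf. The first two shelf undersides are at z = 0 and z = 407; with shelf thickness 27, the clear gap is 407 − 0 − 27 = 380 mm.


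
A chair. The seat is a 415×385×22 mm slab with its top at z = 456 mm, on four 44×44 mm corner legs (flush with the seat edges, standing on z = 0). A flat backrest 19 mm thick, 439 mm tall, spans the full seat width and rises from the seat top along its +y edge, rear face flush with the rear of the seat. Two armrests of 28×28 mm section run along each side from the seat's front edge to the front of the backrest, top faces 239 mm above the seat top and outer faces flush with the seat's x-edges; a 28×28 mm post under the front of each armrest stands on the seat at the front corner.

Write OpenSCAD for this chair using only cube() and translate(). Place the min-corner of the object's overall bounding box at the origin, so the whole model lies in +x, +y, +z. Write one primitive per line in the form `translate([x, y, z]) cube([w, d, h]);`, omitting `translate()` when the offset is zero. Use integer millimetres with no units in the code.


// leg_h = 456 - 22 = 434
// arm post h = 239 - 28 = 211
translate([0, 0, 434]) cube([415, 385, 22]);
cube([44, 44, 434]);
translate([371, 0, 0]) cube([44, 44, 434]);
translate([0, 341, 0]) cube([44, 44, 434]);
translate([371, 341, 0]) cube([44, 44, 434]);
translate([0, 366, 456]) cube([415, 19, 439]);
translate([0, 0, 667]) cube([28, 366, 28]);
translate([387, 0, 667]) cube([28, 366, 28]);
translate([0, 0, 456]) cube([28, 28, 211]);
translate([387, 0, 456]) cube([28, 28, 211]);


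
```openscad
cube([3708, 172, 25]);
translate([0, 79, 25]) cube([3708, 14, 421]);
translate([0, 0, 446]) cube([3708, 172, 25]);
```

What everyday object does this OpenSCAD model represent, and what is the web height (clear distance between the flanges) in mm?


An I-beam. The web height is 421 mm.

Two wide flanges with a thin centred web — an I-beam. Overall 471 mm minus two 25 mm flanges gives a web of 471 − 2·25 = 421 mm.


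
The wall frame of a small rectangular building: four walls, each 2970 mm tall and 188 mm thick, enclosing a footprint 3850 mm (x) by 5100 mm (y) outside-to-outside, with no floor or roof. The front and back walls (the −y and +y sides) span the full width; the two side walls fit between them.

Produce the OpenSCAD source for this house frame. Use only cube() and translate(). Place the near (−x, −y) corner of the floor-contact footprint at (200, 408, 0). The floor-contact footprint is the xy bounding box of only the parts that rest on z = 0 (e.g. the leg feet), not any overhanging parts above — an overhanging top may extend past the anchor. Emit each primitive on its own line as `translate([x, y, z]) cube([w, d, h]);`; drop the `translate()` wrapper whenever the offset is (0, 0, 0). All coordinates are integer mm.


translate([200, 408, 0]) cube([3850, 188, 2970]);
translate([200, 5320, 0]) cube([3850, 188, 2970]);
translate([200, 596, 0]) cube([188, 4724, 2970]);
translate([3862, 596, 0]) cube([188, 4724, 2970]);


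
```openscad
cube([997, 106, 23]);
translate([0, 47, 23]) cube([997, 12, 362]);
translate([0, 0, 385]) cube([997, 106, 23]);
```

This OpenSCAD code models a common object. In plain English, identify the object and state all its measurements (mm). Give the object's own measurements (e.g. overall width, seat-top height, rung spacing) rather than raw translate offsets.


An I-beam lying along x, 997 mm long. Overall section height 408 mm. Two flanges 106 mm wide (y) and 23 mm thick, one on the floor and one at the top; a web 12 mm thick runs between them, centred on the flange width.


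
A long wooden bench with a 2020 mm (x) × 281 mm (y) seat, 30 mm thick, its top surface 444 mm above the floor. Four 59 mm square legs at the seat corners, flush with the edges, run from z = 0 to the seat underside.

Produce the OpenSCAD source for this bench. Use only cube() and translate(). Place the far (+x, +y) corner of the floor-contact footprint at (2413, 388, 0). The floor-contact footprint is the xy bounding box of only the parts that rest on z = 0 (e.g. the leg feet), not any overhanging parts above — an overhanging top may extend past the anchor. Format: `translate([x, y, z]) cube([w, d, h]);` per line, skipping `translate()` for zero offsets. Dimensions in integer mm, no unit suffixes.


translate([393, 107, 414]) cube([2020, 281, 30]);
translate([393, 107, 0]) cube([59, 59, 414]);
translate([393, 329, 0]) cube([59, 59, 414]);
translate([2354, 107, 0]) cube([59, 59, 414]);
translate([2354, 329, 0]) cube([59, 59, 414]);


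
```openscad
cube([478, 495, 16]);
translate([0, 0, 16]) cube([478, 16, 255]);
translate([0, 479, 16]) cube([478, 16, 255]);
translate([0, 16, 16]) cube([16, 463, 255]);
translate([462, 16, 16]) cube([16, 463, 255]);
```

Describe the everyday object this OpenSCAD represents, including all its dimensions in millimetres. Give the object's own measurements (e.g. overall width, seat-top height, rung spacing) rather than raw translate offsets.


An open-topped rectangular box: outside dimensions 478×495×271 mm, with a uniform wall and base thickness of 16 mm. The base is a full 478×495 slab on the floor; four walls sit on top of the base. The front and back walls (the −y and +y sides) span the full width; the two side walls fit between them.


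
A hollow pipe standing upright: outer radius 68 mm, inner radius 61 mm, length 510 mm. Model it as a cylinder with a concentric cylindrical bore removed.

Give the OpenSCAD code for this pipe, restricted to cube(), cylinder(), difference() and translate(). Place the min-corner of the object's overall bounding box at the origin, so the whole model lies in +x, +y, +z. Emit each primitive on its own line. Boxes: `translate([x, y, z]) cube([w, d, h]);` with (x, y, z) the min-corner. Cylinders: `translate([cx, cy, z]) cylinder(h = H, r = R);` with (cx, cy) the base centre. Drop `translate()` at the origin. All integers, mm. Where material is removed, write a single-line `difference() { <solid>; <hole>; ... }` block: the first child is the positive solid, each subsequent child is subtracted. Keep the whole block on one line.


difference() { translate([68, 68, 0]) cylinder(h = 510, r = 68); translate([68, 68, 0]) cylinder(h = 510, r = 61); }


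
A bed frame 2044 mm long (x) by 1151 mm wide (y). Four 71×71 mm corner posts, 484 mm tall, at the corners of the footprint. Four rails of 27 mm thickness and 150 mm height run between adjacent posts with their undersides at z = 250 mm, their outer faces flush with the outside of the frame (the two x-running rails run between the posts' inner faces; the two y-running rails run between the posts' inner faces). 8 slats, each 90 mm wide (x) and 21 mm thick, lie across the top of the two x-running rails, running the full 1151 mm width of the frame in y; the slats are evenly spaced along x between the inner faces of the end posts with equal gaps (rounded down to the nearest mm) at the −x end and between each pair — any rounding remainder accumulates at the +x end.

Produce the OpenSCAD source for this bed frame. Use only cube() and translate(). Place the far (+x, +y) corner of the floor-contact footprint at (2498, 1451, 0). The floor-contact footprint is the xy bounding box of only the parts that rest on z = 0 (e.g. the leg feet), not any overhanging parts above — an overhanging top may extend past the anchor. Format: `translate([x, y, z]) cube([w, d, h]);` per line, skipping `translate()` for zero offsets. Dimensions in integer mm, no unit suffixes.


translate([454, 300, 0]) cube([71, 71, 484]);
translate([454, 1380, 0]) cube([71, 71, 484]);
translate([2427, 300, 0]) cube([71, 71, 484]);
translate([2427, 1380, 0]) cube([71, 71, 484]);
translate([525, 300, 250]) cube([1902, 27, 150]);
translate([525, 1424, 250]) cube([1902, 27, 150]);
translate([454, 371, 250]) cube([27, 1009, 150]);
translate([2471, 371, 250]) cube([27, 1009, 150]);
translate([656, 300, 400]) cube([90, 1151, 21]);
translate([877, 300, 400]) cube([90, 1151, 21]);
translate([1098, 300, 400]) cube([90, 1151, 21]);
translate([1319, 300, 400]) cube([90, 1151, 21]);
translate([1540, 300, 400]) cube([90, 1151, 21]);
translate([1761, 300, 400]) cube([90, 1151, 21]);
translate([1982, 300, 400]) cube([90, 1151, 21]);
translate([2203, 300, 400]) cube([90, 1151, 21]);


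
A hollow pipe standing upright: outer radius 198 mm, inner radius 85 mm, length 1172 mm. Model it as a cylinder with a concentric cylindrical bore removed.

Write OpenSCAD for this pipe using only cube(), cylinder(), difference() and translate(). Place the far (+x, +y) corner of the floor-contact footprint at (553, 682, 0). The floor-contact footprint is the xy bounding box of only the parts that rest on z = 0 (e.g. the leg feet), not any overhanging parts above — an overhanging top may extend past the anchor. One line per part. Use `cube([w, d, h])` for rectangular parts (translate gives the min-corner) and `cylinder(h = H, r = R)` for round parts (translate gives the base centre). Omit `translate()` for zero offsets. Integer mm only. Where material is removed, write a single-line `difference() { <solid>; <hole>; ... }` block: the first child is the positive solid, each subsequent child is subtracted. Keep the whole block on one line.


difference() { translate([355, 484, 0]) cylinder(h = 1172, r = 198); translate([355, 484, 0]) cylinder(h = 1172, r = 85); }


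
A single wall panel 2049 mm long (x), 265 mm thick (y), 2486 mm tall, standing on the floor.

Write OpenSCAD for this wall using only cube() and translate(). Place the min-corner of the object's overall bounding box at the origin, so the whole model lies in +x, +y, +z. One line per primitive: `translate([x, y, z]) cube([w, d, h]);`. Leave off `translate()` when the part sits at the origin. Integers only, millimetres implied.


cube([2049, 265, 2486]);


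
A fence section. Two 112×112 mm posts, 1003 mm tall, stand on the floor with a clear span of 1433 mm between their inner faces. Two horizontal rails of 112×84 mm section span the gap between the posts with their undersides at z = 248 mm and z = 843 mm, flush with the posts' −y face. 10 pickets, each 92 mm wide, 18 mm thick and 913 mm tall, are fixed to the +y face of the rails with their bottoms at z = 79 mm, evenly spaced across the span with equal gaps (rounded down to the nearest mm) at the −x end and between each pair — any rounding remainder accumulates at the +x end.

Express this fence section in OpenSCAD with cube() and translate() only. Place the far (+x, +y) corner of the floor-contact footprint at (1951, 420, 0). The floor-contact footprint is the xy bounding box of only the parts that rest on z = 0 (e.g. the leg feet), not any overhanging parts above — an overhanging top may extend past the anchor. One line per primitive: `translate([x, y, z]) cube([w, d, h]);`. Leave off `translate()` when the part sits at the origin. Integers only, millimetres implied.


translate([294, 308, 0]) cube([112, 112, 1003]);
translate([1839, 308, 0]) cube([112, 112, 1003]);
translate([406, 308, 248]) cube([1433, 112, 84]);
translate([406, 308, 843]) cube([1433, 112, 84]);
translate([452, 420, 79]) cube([92, 18, 913]);
translate([590, 420, 79]) cube([92, 18, 913]);
translate([728, 420, 79]) cube([92, 18, 913]);
translate([866, 420, 79]) cube([92, 18, 913]);
translate([1004, 420, 79]) cube([92, 18, 913]);
translate([1142, 420, 79]) cube([92, 18, 913]);
translate([1280, 420, 79]) cube([92, 18, 913]);
translate([1418, 420, 79]) cube([92, 18, 913]);
translate([1556, 420, 79]) cube([92, 18, 913]);
translate([1694, 420, 79]) cube([92, 18, 913]);


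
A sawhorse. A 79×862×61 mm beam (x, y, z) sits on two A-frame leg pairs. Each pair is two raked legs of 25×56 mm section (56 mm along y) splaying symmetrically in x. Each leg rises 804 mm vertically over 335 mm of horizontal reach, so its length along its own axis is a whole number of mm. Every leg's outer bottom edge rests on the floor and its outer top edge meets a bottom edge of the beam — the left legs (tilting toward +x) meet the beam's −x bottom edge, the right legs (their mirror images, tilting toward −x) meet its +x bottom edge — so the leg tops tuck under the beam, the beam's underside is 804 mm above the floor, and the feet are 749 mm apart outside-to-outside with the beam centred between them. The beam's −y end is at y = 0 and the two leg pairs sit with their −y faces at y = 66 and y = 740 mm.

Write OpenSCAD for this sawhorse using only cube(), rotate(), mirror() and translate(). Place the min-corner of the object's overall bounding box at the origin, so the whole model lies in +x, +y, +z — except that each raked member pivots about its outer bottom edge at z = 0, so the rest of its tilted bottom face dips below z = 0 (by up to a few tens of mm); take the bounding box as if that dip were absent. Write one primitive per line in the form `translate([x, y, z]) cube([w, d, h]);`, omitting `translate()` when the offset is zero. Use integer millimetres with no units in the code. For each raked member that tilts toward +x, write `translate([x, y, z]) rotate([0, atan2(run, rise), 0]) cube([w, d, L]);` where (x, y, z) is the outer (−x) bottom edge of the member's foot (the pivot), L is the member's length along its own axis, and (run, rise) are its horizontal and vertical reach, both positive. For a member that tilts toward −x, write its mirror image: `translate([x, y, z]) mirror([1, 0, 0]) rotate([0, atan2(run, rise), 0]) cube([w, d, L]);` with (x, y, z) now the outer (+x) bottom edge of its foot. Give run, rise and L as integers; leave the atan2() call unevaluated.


// leg length = √(335² + 804²) = 871
// right-leg outer foot x = 2·335 + 79 = 749
// beam min-corner = (335, 0, 804)
translate([335, 0, 804]) cube([79, 862, 61]);
translate([0, 66, 0]) rotate([0, atan2(335, 804), 0]) cube([25, 56, 871]);
translate([749, 66, 0]) mirror([1, 0, 0]) rotate([0, atan2(335, 804), 0]) cube([25, 56, 871]);
translate([0, 740, 0]) rotate([0, atan2(335, 804), 0]) cube([25, 56, 871]);
translate([749, 740, 0]) mirror([1, 0, 0]) rotate([0, atan2(335, 804), 0]) cube([25, 56, 871]);


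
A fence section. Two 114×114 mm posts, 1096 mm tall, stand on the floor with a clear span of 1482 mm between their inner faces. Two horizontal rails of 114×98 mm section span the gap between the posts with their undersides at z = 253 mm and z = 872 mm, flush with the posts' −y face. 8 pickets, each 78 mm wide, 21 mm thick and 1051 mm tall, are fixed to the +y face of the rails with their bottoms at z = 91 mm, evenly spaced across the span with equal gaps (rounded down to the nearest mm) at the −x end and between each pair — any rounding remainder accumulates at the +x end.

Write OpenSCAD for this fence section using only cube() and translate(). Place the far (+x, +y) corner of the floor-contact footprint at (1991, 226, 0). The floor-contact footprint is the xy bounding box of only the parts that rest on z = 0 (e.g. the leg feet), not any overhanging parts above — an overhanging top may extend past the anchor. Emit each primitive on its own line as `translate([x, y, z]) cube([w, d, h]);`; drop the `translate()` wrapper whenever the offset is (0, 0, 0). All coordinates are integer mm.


translate([281, 112, 0]) cube([114, 114, 1096]);
translate([1877, 112, 0]) cube([114, 114, 1096]);
translate([395, 112, 253]) cube([1482, 114, 98]);
translate([395, 112, 872]) cube([1482, 114, 98]);
translate([490, 226, 91]) cube([78, 21, 1051]);
translate([663, 226, 91]) cube([78, 21, 1051]);
translate([836, 226, 91]) cube([78, 21, 1051]);
translate([1009, 226, 91]) cube([78, 21, 1051]);
translate([1182, 226, 91]) cube([78, 21, 1051]);
translate([1355, 226, 91]) cube([78, 21, 1051]);
translate([1528, 226, 91]) cube([78, 21, 1051]);
translate([1701, 226, 91]) cube([78, 21, 1051]);


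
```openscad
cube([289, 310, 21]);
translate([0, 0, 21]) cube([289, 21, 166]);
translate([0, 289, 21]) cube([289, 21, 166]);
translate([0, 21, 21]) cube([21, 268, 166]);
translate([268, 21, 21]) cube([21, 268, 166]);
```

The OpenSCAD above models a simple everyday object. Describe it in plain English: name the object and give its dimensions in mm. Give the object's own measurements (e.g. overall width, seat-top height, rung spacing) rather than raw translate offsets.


An open-topped rectangular box: outside dimensions 289×310×187 mm, with a uniform wall and base thickness of 21 mm. The base is a full 289×310 slab on the floor; four walls sit on top of the base. The front and back walls (the −y and +y sides) span the full width; the two side walls fit between them.


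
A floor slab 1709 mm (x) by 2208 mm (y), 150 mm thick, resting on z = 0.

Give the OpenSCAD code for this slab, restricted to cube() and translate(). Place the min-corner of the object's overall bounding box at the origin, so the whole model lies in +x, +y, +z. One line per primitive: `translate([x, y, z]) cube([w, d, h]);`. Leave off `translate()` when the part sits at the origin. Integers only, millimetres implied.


cube([1709, 2208, 150]);


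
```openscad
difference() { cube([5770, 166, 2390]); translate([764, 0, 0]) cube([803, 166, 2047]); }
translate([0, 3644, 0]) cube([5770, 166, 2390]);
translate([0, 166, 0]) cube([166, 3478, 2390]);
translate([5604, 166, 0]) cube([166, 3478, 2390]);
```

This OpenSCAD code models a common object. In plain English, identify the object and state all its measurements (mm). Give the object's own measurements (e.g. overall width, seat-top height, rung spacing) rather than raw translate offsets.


A single room: four walls, each 2390 mm tall and 166 mm thick, enclosing an outside footprint 5770×3810 mm (x × y), no floor or roof. The front and back walls (−y and +y sides) run the full x-width; the side walls fit between their inner faces. A door opening 803 mm wide and 2047 mm tall is cut through the front wall from the floor up, its −x edge 764 mm from the wall's −x end.


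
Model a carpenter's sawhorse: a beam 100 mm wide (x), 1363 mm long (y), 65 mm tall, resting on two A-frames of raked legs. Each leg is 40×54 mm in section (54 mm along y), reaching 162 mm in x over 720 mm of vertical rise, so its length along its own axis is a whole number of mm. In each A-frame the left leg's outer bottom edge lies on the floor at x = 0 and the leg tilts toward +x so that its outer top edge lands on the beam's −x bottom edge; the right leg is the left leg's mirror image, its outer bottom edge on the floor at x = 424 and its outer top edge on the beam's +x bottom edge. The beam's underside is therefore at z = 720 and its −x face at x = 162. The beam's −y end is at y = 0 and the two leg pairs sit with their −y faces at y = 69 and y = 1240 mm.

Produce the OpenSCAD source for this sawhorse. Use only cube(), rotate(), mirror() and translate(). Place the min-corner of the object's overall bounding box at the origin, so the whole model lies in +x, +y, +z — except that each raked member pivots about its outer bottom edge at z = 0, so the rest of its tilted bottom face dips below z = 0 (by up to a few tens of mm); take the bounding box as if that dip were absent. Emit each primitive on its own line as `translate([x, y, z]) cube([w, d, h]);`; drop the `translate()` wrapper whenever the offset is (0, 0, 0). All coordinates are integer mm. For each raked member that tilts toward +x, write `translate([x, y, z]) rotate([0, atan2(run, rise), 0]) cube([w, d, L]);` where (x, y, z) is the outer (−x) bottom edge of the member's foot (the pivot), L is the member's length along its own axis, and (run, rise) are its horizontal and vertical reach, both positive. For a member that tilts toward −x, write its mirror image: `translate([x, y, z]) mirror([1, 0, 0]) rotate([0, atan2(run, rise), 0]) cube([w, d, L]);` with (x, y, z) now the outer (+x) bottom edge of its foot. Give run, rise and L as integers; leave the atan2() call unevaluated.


translate([162, 0, 720]) cube([100, 1363, 65]);
translate([0, 69, 0]) rotate([0, atan2(162, 720), 0]) cube([40, 54, 738]);
translate([424, 69, 0]) mirror([1, 0, 0]) rotate([0, atan2(162, 720), 0]) cube([40, 54, 738]);
translate([0, 1240, 0]) rotate([0, atan2(162, 720), 0]) cube([40, 54, 738]);
translate([424, 1240, 0]) mirror([1, 0, 0]) rotate([0, atan2(162, 720), 0]) cube([40, 54, 738]);


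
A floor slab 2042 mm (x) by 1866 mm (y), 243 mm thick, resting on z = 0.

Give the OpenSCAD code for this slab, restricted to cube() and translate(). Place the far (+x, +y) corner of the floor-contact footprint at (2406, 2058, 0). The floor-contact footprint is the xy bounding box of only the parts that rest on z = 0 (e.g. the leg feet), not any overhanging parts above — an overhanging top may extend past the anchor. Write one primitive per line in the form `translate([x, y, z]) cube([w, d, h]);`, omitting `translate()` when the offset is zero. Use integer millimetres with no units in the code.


translate([364, 192, 0]) cube([2042, 1866, 243]);


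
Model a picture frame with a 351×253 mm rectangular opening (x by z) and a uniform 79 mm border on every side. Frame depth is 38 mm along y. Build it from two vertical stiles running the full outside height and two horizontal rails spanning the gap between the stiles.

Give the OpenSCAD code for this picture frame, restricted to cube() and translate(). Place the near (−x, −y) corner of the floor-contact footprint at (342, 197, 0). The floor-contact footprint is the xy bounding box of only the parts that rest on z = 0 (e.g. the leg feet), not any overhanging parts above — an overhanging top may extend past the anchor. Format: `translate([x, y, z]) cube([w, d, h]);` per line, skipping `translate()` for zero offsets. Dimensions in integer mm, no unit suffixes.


translate([342, 197, 0]) cube([79, 38, 411]);
translate([772, 197, 0]) cube([79, 38, 411]);
translate([421, 197, 0]) cube([351, 38, 79]);
translate([421, 197, 332]) cube([351, 38, 79]);


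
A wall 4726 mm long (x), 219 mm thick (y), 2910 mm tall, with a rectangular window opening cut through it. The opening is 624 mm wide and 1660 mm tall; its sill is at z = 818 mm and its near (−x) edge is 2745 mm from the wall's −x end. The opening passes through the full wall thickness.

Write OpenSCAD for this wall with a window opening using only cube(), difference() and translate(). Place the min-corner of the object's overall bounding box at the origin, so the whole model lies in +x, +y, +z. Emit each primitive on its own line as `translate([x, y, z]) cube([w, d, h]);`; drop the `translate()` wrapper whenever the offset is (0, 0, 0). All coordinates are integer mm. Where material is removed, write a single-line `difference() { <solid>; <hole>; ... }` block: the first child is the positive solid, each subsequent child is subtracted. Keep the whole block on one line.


difference() { cube([4726, 219, 2910]); translate([2745, 0, 818]) cube([624, 219, 1660]); }


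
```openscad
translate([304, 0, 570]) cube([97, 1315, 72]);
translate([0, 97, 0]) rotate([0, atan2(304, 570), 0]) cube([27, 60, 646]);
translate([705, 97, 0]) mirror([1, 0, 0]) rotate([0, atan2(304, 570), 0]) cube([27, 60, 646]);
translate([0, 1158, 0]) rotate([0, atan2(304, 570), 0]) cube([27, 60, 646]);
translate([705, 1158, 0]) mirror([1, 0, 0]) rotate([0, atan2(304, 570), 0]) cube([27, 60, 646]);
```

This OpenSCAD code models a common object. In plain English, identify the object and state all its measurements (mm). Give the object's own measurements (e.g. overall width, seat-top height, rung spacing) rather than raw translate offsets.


A sawhorse. A 97×1315×72 mm beam (x, y, z) sits on two A-frame leg pairs. Each pair is two raked legs of 27×60 mm section (60 mm along y) splaying symmetrically in x. Each leg rises 570 mm vertically over 304 mm of horizontal reach and is 646 mm long along its own axis. Every leg's outer bottom edge rests on the floor and its outer top edge meets a bottom edge of the beam — the left legs (tilting toward +x) meet the beam's −x bottom edge, the right legs (their mirror images, tilting toward −x) meet its +x bottom edge — so the leg tops tuck under the beam, the beam's underside is 570 mm above the floor, and the feet are 705 mm apart outside-to-outside with the beam centred between them. The two leg pairs are set in 97 mm from either end of the beam.
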